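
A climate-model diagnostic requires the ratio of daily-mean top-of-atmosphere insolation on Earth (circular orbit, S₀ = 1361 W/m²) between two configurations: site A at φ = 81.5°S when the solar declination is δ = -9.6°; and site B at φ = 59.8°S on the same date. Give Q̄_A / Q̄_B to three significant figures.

— Configuration A (φ=-81.5°):
cos H₀ = −tan(-81.5°) tan(-9.600°) = -1.1317 ≤ −1 ⇒ polar day, H₀ = π.
Bracket: H₀ sin φ sin δ + cos φ cos δ sin H₀ = 3.1416×-0.98902×-0.16677 + 0.14781×0.98600×0.00000 = 0.518172 + 0.000000 = 0.518172.
Q̄ = (S₀/π) × [bracket] = (1361/π) × 0.518172 = 224.48 W/m².
— Configuration B (φ=-59.8°):
cos H₀ = −tan(-59.8°) tan(-9.600°) = -0.2906, H₀ = 1.8657 rad.
Bracket: H₀ sin φ sin δ + cos φ cos δ sin H₀ = 1.8657×-0.86427×-0.16677 + 0.50302×0.98600×0.95684 = 0.268911 + 0.474571 = 0.743482.
Q̄ = (S₀/π) × [bracket] = (1361/π) × 0.743482 = 322.09 W/m².
Ratio Q̄_A / Q̄_B = 224.48 / 322.09 = 0.6969.

Q̄_A / Q̄_B ≈ 0.697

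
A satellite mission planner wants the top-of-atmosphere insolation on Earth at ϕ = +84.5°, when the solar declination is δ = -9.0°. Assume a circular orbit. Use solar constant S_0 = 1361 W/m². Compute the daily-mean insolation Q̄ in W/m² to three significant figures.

Q̄ ≈ 0.00 W/m²

cos h₀ = −tan(+84.5°) tan(-9.000°) = 1.6449 ≥ 1 ⇒ polar night, h₀ = 0 and Q̄ = 0.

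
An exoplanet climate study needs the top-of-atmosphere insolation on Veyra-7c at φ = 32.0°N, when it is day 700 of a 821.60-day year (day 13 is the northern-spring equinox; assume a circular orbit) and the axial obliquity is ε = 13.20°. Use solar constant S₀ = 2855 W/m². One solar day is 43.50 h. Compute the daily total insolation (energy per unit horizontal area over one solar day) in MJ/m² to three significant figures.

96.1 MJ/m²

Solar longitude: λ_s = 360° × (700 − 13)/821.60 = 301.022°.
sin δ = sin 13.20° × sin 301.022° = -0.19569, so δ = -11.285°.
cos H₀ = −tan(+32.0°) tan(-11.285°) = 0.1247, H₀ = 1.4458 rad.
Bracket: H₀ sin φ sin δ + cos φ cos δ sin H₀ = 1.4458×0.52992×-0.19569 + 0.84805×0.98067×0.99220 = -0.149930 + 0.825170 = 0.675240.
Q̄ = (S₀/π) × [bracket] = (2855/π) × 0.675240 = 613.64 W/m².
Daily total = Q̄ × 43.50 h × 3600 s/h = 613.64 × 43.50 × 3600 / 10⁶ = 96.10 MJ/m².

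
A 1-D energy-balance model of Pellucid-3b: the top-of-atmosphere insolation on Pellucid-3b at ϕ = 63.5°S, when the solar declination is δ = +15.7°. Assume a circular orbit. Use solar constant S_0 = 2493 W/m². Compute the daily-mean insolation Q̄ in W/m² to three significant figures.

cos h₀ = −tan(-63.5°) tan(+15.700°) = 0.5638, h₀ = 0.9718 rad.
Bracket: h₀ sin ϕ sin δ + cos ϕ cos δ sin h₀ = 0.9718×-0.89493×0.27060 + 0.44620×0.96269×0.82593 = -0.235339 + 0.354780 = 0.119441.
Q̄ = (S_0/π) × [bracket] = (2493/π) × 0.119441 = 94.78 W/m².

Q̄ ≈ 94.8 W/m²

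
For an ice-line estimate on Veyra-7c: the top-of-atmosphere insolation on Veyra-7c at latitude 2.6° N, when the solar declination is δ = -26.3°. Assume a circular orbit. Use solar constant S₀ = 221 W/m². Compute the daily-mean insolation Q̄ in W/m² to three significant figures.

Q̄ ≈ 60.8 W/m²

cos H₀ = −tan(+2.6°) tan(-26.300°) = 0.0224, H₀ = 1.5484 rad.
Bracket: H₀ sin φ sin δ + cos φ cos δ sin H₀ = 1.5484×0.04536×-0.44307 + 0.99897×0.89649×0.99975 = -0.031119 + 0.895343 = 0.864224.
Q̄ = (S₀/π) × [bracket] = (221/π) × 0.864224 = 60.80 W/m².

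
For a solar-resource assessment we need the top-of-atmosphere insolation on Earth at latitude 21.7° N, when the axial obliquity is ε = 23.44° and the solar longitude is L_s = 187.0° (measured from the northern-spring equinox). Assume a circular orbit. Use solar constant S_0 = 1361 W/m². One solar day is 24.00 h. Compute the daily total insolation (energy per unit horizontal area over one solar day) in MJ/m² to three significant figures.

Solar declination: sin δ = sin ε · sin L_s = sin 23.44° × sin 187.0° = -0.04848, so δ = -2.779°.
cos h₀ = −tan(+21.7°) tan(-2.779°) = 0.0193, h₀ = 1.5515 rad.
Bracket: h₀ sin ϕ sin δ + cos ϕ cos δ sin h₀ = 1.5515×0.36975×-0.04848 + 0.92913×0.99882×0.99981 = -0.027811 + 0.927857 = 0.900046.
Q̄ = (S_0/π) × [bracket] = (1361/π) × 0.900046 = 389.92 W/m².
Daily total = Q̄ × 24.00 h × 3600 s/h = 389.92 × 24.00 × 3600 / 10⁶ = 33.69 MJ/m².

33.7 MJ/m²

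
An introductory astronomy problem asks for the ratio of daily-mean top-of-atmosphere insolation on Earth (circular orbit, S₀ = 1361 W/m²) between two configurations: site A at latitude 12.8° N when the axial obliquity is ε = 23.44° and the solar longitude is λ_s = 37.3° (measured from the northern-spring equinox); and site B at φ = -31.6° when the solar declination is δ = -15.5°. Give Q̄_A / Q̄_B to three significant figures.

Q̄_A / Q̄_B ≈ 0.980

— Configuration A (φ=+12.8°):
Solar declination: sin δ = sin ε · sin λ_s = sin 23.44° × sin 37.3° = 0.24106, so δ = +13.949°.
cos H₀ = −tan(+12.8°) tan(+13.949°) = -0.0564, H₀ = 1.6273 rad.
Bracket: H₀ sin φ sin δ + cos φ cos δ sin H₀ = 1.6273×0.22155×0.24106 + 0.97515×0.97051×0.99841 = 0.086909 + 0.944888 = 1.031797.
Q̄ = (S₀/π) × [bracket] = (1361/π) × 1.031797 = 446.99 W/m².
— Configuration B (φ=-31.6°):
cos H₀ = −tan(-31.6°) tan(-15.500°) = -0.1706, H₀ = 1.7422 rad.
Bracket: H₀ sin φ sin δ + cos φ cos δ sin H₀ = 1.7422×-0.52399×-0.26724 + 0.85173×0.96363×0.98534 = 0.243962 + 0.808720 = 1.052682.
Q̄ = (S₀/π) × [bracket] = (1361/π) × 1.052682 = 456.04 W/m².
Ratio Q̄_A / Q̄_B = 446.99 / 456.04 = 0.9802.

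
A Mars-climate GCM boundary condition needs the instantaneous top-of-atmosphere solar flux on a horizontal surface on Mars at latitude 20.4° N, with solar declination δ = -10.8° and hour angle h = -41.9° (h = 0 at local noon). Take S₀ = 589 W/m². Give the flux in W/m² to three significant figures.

cos θ_z = sin φ sin δ + cos φ cos δ cos h = -0.065316 + 0.685273 = 0.619957.
Flux = S₀ · cos θ_z = 589 × 0.619957 = 365.2 W/m².

365 W/m²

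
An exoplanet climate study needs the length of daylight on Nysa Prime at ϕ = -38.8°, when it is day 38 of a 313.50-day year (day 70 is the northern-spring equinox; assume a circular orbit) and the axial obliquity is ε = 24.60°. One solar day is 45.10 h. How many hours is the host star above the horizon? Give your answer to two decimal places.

25.54 h

Solar longitude: L_s = 360° × (38 − 70)/313.50 = -36.746°, i.e. -36.746° + 360° = 323.254°.
sin δ = sin 24.60° × sin 323.254° = -0.24905, so δ = -14.421°.
cos h₀ = −tan ϕ · tan δ = −tan(-38.8°) × tan(-14.421°) = -0.2068, so h₀ = 1.7791 rad = 101.93°.
Daylight = 2h₀/(2π) × 45.10 h = (1.7791/π) × 45.10 = 25.54 h.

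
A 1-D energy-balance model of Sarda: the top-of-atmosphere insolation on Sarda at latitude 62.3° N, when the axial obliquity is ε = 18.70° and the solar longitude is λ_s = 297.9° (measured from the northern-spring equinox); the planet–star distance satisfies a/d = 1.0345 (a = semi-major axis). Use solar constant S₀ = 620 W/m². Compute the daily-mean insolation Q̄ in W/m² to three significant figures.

Q̄ ≈ 26.3 W/m²

Solar declination: sin δ = sin ε · sin λ_s = sin 18.70° × sin 297.9° = -0.28335, so δ = -16.460°.
cos H₀ = −tan(+62.3°) tan(-16.460°) = 0.5628, H₀ = 0.9731 rad.
Bracket: H₀ sin φ sin δ + cos φ cos δ sin H₀ = 0.9731×0.88539×-0.28335 + 0.46484×0.95902×0.82662 = -0.244127 + 0.368500 = 0.124373.
Inverse-square distance factor (a/d)² = 1.0345² = 1.070190.
Q̄ = (S₀/π) × 1.070190 × [bracket] = (620/π) × 1.070190 × 0.124373 = 26.27 W/m².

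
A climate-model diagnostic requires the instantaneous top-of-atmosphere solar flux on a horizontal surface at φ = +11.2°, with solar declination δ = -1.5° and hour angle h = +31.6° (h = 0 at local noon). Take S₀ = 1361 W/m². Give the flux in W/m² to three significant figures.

1.13e+03 W/m²

cos θ_z = sin φ sin δ + cos φ cos δ cos h = -0.005084 + 0.835220 = 0.830136.
Flux = S₀ · cos θ_z = 1361 × 0.830136 = 1130 W/m².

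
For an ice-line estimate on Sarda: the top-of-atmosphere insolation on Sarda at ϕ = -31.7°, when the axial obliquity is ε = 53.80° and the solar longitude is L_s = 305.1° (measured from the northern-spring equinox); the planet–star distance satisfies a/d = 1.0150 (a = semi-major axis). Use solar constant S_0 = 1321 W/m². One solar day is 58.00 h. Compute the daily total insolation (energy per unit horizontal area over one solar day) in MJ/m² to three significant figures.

Solar declination: sin δ = sin ε · sin L_s = sin 53.80° × sin 305.1° = -0.66021, so δ = -41.316°.
cos h₀ = −tan(-31.7°) tan(-41.316°) = -0.5429, h₀ = 2.1447 rad.
Bracket: h₀ sin ϕ sin δ + cos ϕ cos δ sin h₀ = 2.1447×-0.52547×-0.66021 + 0.85081×0.75108×0.83980 = 0.744041 + 0.536654 = 1.280695.
Inverse-square distance factor (a/d)² = 1.0150² = 1.030225.
Q̄ = (S_0/π) × 1.030225 × [bracket] = (1321/π) × 1.030225 × 1.280695 = 554.79 W/m².
Daily total = Q̄ × 58.00 h × 3600 s/h = 554.79 × 58.00 × 3600 / 10⁶ = 115.8 MJ/m².

116 MJ/m²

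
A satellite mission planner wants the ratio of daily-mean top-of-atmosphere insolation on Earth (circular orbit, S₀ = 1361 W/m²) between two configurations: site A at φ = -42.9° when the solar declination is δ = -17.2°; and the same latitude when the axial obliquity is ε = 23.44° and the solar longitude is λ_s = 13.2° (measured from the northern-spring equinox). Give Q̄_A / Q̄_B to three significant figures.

— Configuration A (φ=-42.9°):
cos H₀ = −tan(-42.9°) tan(-17.200°) = -0.2877, H₀ = 1.8626 rad.
Bracket: H₀ sin φ sin δ + cos φ cos δ sin H₀ = 1.8626×-0.68072×-0.29571 + 0.73254×0.95528×0.95773 = 0.374933 + 0.670201 = 1.045134.
Q̄ = (S₀/π) × [bracket] = (1361/π) × 1.045134 = 452.77 W/m².
— Configuration B (φ=-42.9°):
Solar declination: sin δ = sin ε · sin λ_s = sin 23.44° × sin 13.2° = 0.09084, so δ = +5.212°.
cos H₀ = −tan(-42.9°) tan(+5.212°) = 0.0848, H₀ = 1.4859 rad.
Bracket: H₀ sin φ sin δ + cos φ cos δ sin H₀ = 1.4859×-0.68072×0.09084 + 0.73254×0.99587×0.99640 = -0.091883 + 0.726888 = 0.635005.
Q̄ = (S₀/π) × [bracket] = (1361/π) × 0.635005 = 275.10 W/m².
Ratio Q̄_A / Q̄_B = 452.77 / 275.10 = 1.646.

Q̄_A / Q̄_B ≈ 1.65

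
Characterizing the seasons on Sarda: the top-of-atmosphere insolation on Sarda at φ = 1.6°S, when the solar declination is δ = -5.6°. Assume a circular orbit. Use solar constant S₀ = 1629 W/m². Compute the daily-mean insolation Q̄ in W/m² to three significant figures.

Q̄ ≈ 518 W/m²

cos H₀ = −tan(-1.6°) tan(-5.600°) = -0.0027, H₀ = 1.5735 rad.
Bracket: H₀ sin φ sin δ + cos φ cos δ sin H₀ = 1.5735×-0.02792×-0.09758 + 0.99961×0.99523×1.00000 = 0.004287 + 0.994842 = 0.999129.
Q̄ = (S₀/π) × [bracket] = (1629/π) × 0.999129 = 518.1 W/m².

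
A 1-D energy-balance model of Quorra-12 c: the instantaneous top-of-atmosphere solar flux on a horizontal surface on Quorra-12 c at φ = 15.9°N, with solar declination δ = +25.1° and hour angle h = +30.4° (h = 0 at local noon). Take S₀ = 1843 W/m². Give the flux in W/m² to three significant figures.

cos θ_z = sin φ sin δ + cos φ cos δ cos h = 0.116213 + 0.751183 = 0.867396.
Flux = S₀ · cos θ_z = 1843 × 0.867396 = 1599 W/m².

1.60e+03 W/m²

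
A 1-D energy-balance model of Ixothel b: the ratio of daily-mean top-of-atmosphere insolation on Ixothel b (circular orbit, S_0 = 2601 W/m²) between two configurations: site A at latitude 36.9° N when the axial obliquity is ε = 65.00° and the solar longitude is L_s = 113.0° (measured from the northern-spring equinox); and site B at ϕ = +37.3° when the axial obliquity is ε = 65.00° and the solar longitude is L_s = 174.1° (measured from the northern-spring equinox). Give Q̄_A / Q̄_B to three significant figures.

Q̄_A / Q̄_B ≈ 1.78

— Configuration A (ϕ=+36.9°):
Solar declination: sin δ = sin ε · sin L_s = sin 65.00° × sin 113.0° = 0.83426, so δ = +56.539°.
cos h₀ = −tan(+36.9°) tan(+56.539°) = -1.1360 ≤ −1 ⇒ polar day, h₀ = π.
Bracket: h₀ sin ϕ sin δ + cos ϕ cos δ sin h₀ = 3.1416×0.60042×0.83426 + 0.79968×0.55137×0.00000 = 1.573648 + 0.000000 = 1.573648.
Q̄ = (S_0/π) × [bracket] = (2601/π) × 1.573648 = 1302.9 W/m².
— Configuration B (ϕ=+37.3°):
Solar declination: sin δ = sin ε · sin L_s = sin 65.00° × sin 174.1° = 0.09316, so δ = +5.346°.
cos h₀ = −tan(+37.3°) tan(+5.346°) = -0.0713, h₀ = 1.6421 rad.
Bracket: h₀ sin ϕ sin δ + cos ϕ cos δ sin h₀ = 1.6421×0.60599×0.09316 + 0.79547×0.99565×0.99746 = 0.092703 + 0.789998 = 0.882701.
Q̄ = (S_0/π) × [bracket] = (2601/π) × 0.882701 = 730.81 W/m².
Ratio Q̄_A / Q̄_B = 1302.9 / 730.81 = 1.783.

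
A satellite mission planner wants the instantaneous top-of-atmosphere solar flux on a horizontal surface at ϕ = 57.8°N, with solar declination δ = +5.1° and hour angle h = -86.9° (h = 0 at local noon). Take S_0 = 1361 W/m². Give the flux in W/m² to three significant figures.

cos θ_z = sin ϕ sin δ + cos ϕ cos δ cos h = 0.075222 + 0.028703 = 0.103925.
Flux = S_0 · cos θ_z = 1361 × 0.103925 = 141.4 W/m².

141 W/m²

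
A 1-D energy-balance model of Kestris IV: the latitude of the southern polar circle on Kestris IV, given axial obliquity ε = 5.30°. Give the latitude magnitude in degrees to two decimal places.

84.70°

The polar circle is the lowest latitude that experiences at least one full rotation of continuous darkness at the northern-summer solstice; it lies at |φ| = 90° − ε = 90° − 5.30° = 84.70°.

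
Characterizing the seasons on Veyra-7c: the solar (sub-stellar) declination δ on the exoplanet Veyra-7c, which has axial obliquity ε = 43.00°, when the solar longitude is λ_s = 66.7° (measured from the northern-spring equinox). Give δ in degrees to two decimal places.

sin δ = sin ε · sin λ_s = sin 43.00° × sin 66.7° = 0.626379.
δ = arcsin(0.626379) = +38.78°.

δ = +38.78°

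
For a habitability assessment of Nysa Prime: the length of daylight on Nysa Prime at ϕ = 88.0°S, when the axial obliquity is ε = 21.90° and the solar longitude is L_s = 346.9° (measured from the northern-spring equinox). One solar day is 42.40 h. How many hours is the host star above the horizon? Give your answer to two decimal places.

42.40 h

Solar declination: sin δ = sin ε · sin L_s = sin 21.90° × sin 346.9° = -0.08454, so δ = -4.849°.
Sunrise equation: cos h₀ = −tan ϕ · tan δ = -2.4296 ≤ −1, so the host star never sets (polar day) and h₀ = π.
Daylight = 2h₀/(2π) × 42.40 h = (3.1416/π) × 42.40 = 42.40 h.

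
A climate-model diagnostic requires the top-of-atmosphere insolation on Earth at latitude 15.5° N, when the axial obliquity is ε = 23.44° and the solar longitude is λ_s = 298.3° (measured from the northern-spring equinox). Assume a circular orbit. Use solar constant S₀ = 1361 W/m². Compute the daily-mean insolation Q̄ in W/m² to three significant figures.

Q̄ ≈ 329 W/m²

Solar declination: sin δ = sin ε · sin λ_s = sin 23.44° × sin 298.3° = -0.35024, so δ = -20.502°.
cos H₀ = −tan(+15.5°) tan(-20.502°) = 0.1037, H₀ = 1.4669 rad.
Bracket: H₀ sin φ sin δ + cos φ cos δ sin H₀ = 1.4669×0.26724×-0.35024 + 0.96363×0.93666×0.99461 = -0.137299 + 0.897729 = 0.760430.
Q̄ = (S₀/π) × [bracket] = (1361/π) × 0.760430 = 329.4 W/m².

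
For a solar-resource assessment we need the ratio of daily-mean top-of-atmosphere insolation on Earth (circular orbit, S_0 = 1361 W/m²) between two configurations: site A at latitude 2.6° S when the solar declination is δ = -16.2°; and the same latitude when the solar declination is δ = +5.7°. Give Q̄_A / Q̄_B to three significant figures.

Q̄_A / Q̄_B ≈ 0.992

— Configuration A (ϕ=-2.6°):
cos h₀ = −tan(-2.6°) tan(-16.200°) = -0.0132, h₀ = 1.5840 rad.
Bracket: h₀ sin ϕ sin δ + cos ϕ cos δ sin h₀ = 1.5840×-0.04536×-0.27899 + 0.99897×0.96029×0.99991 = 0.020045 + 0.959215 = 0.979260.
Q̄ = (S_0/π) × [bracket] = (1361/π) × 0.979260 = 424.23 W/m².
— Configuration B (ϕ=-2.6°):
cos h₀ = −tan(-2.6°) tan(+5.700°) = 0.0045, h₀ = 1.5663 rad.
Bracket: h₀ sin ϕ sin δ + cos ϕ cos δ sin h₀ = 1.5663×-0.04536×0.09932 + 0.99897×0.99506×0.99999 = -0.007056 + 0.994025 = 0.986969.
Q̄ = (S_0/π) × [bracket] = (1361/π) × 0.986969 = 427.57 W/m².
Ratio Q̄_A / Q̄_B = 424.23 / 427.57 = 0.9922.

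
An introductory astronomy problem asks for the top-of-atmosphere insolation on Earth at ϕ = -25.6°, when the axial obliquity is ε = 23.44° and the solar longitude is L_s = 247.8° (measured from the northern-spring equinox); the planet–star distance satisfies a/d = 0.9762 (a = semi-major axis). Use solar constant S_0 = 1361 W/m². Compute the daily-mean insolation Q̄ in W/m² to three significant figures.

Solar declination: sin δ = sin ε · sin L_s = sin 23.44° × sin 247.8° = -0.36830, so δ = -21.611°.
cos h₀ = −tan(-25.6°) tan(-21.611°) = -0.1898, h₀ = 1.7618 rad.
Bracket: h₀ sin ϕ sin δ + cos ϕ cos δ sin h₀ = 1.7618×-0.43209×-0.36830 + 0.90183×0.92971×0.98182 = 0.280371 + 0.823198 = 1.103569.
Inverse-square distance factor (a/d)² = 0.9762² = 0.952966.
Q̄ = (S_0/π) × 0.952966 × [bracket] = (1361/π) × 0.952966 × 1.103569 = 455.6 W/m².

Q̄ ≈ 456 W/m²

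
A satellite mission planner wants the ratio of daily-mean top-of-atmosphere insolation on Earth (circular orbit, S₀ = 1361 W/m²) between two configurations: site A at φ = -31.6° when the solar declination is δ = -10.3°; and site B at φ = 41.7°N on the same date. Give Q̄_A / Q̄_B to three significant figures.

Q̄_A / Q̄_B ≈ 1.78

— Configuration A (φ=-31.6°):
cos H₀ = −tan(-31.6°) tan(-10.300°) = -0.1118, H₀ = 1.6828 rad.
Bracket: H₀ sin φ sin δ + cos φ cos δ sin H₀ = 1.6828×-0.52399×-0.17880 + 0.85173×0.98389×0.99373 = 0.157661 + 0.832754 = 0.990415.
Q̄ = (S₀/π) × [bracket] = (1361/π) × 0.990415 = 429.07 W/m².
— Configuration B (φ=+41.7°):
cos H₀ = −tan(+41.7°) tan(-10.300°) = 0.1619, H₀ = 1.4082 rad.
Bracket: H₀ sin φ sin δ + cos φ cos δ sin H₀ = 1.4082×0.66523×-0.17880 + 0.74664×0.98389×0.98680 = -0.167496 + 0.724915 = 0.557419.
Q̄ = (S₀/π) × [bracket] = (1361/π) × 0.557419 = 241.48 W/m².
Ratio Q̄_A / Q̄_B = 429.07 / 241.48 = 1.777.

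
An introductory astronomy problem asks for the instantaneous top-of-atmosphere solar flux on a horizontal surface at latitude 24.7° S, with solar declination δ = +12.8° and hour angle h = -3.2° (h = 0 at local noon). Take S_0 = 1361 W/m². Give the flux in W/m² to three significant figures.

cos θ_z = sin ϕ sin δ + cos ϕ cos δ cos h = -0.092578 + 0.884550 = 0.791972.
Flux = S_0 · cos θ_z = 1361 × 0.791972 = 1078 W/m².

1.08e+03 W/m²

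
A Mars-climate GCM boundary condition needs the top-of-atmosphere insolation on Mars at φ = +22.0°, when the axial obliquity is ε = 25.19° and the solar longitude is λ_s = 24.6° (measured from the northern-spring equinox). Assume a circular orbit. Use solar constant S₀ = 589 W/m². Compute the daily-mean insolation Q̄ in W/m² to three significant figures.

Q̄ ≈ 191 W/m²

Solar declination: sin δ = sin ε · sin λ_s = sin 25.19° × sin 24.6° = 0.17718, so δ = +10.205°.
cos H₀ = −tan(+22.0°) tan(+10.205°) = -0.0727, H₀ = 1.6436 rad.
Bracket: H₀ sin φ sin δ + cos φ cos δ sin H₀ = 1.6436×0.37461×0.17718 + 0.92718×0.98418×0.99735 = 0.109091 + 0.910094 = 1.019185.
Q̄ = (S₀/π) × [bracket] = (589/π) × 1.019185 = 191.1 W/m².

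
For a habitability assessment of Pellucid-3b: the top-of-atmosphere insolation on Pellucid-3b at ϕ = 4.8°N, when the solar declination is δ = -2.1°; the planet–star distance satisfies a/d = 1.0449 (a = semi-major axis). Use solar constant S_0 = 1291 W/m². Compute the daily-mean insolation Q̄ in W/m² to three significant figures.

cos h₀ = −tan(+4.8°) tan(-2.100°) = 0.0031, h₀ = 1.5677 rad.
Bracket: h₀ sin ϕ sin δ + cos ϕ cos δ sin h₀ = 1.5677×0.08368×-0.03664 + 0.99649×0.99933×1.00000 = -0.004807 + 0.995822 = 0.991015.
Inverse-square distance factor (a/d)² = 1.0449² = 1.091816.
Q̄ = (S_0/π) × 1.091816 × [bracket] = (1291/π) × 1.091816 × 0.991015 = 444.6 W/m².

Q̄ ≈ 445 W/m²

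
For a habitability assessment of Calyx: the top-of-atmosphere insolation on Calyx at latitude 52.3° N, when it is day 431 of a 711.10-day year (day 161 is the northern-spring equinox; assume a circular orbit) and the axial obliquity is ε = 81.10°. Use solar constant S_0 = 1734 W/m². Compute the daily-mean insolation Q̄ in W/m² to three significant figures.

Q̄ ≈ 930 W/m²

Solar longitude: L_s = 360° × (431 − 161)/711.10 = 136.690°.
sin δ = sin 81.10° × sin 136.690° = 0.67769, so δ = +42.663°.
cos h₀ = −tan(+52.3°) tan(+42.663°) = -1.1924 ≤ −1 ⇒ polar day, h₀ = π.
Bracket: h₀ sin ϕ sin δ + cos ϕ cos δ sin h₀ = 3.1416×0.79122×0.67769 + 0.61153×0.73535×0.00000 = 1.684532 + 0.000000 = 1.684532.
Q̄ = (S_0/π) × [bracket] = (1734/π) × 1.684532 = 929.8 W/m².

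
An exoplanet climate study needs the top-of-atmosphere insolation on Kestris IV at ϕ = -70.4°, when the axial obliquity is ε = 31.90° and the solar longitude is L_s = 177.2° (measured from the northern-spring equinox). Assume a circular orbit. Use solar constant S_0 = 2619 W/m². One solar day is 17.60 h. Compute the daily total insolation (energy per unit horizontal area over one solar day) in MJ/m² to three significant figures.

Solar declination: sin δ = sin ε · sin L_s = sin 31.90° × sin 177.2° = 0.02581, so δ = +1.479°.
cos h₀ = −tan(-70.4°) tan(+1.479°) = 0.0725, h₀ = 1.4982 rad.
Bracket: h₀ sin ϕ sin δ + cos ϕ cos δ sin h₀ = 1.4982×-0.94206×0.02581 + 0.33545×0.99967×0.99737 = -0.036428 + 0.334457 = 0.298029.
Q̄ = (S_0/π) × [bracket] = (2619/π) × 0.298029 = 248.45 W/m².
Daily total = Q̄ × 17.60 h × 3600 s/h = 248.45 × 17.60 × 3600 / 10⁶ = 15.74 MJ/m².

15.7 MJ/m²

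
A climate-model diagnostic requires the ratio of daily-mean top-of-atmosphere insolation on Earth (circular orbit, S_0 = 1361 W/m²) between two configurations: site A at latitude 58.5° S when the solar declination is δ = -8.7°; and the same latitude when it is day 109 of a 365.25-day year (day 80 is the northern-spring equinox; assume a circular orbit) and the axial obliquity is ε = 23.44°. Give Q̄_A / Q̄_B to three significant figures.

Q̄_A / Q̄_B ≈ 2.59

— Configuration A (ϕ=-58.5°):
cos h₀ = −tan(-58.5°) tan(-8.700°) = -0.2497, h₀ = 1.8232 rad.
Bracket: h₀ sin ϕ sin δ + cos ϕ cos δ sin h₀ = 1.8232×-0.85264×-0.15126 + 0.52250×0.98849×0.96832 = 0.235139 + 0.500124 = 0.735263.
Q̄ = (S_0/π) × [bracket] = (1361/π) × 0.735263 = 318.53 W/m².
— Configuration B (ϕ=-58.5°):
Solar longitude: L_s = 360° × (109 − 80)/365.25 = 28.583°.
sin δ = sin 23.44° × sin 28.583° = 0.19032, so δ = +10.971°.
cos h₀ = −tan(-58.5°) tan(+10.971°) = 0.3163, h₀ = 1.2489 rad.
Bracket: h₀ sin ϕ sin δ + cos ϕ cos δ sin h₀ = 1.2489×-0.85264×0.19032 + 0.52250×0.98172×0.94864 = -0.202665 + 0.486604 = 0.283939.
Q̄ = (S_0/π) × [bracket] = (1361/π) × 0.283939 = 123.01 W/m².
Ratio Q̄_A / Q̄_B = 318.53 / 123.01 = 2.589.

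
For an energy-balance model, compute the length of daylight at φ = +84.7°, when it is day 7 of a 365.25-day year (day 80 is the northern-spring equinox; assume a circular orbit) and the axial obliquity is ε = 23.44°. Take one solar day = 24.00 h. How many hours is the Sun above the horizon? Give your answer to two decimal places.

0.00 h

Solar longitude: λ_s = 360° × (7 − 80)/365.25 = -71.951°, i.e. -71.951° + 360° = 288.049°.
sin δ = sin 23.44° × sin 288.049° = -0.37821, so δ = -22.223°.
cos H₀ = −tan φ · tan δ = 4.4042 ≥ 1, so the Sun never rises (polar night) and H₀ = 0.
Daylight = 2H₀/(2π) × 24.00 h = (0.0000/π) × 24.00 = 0.00 h.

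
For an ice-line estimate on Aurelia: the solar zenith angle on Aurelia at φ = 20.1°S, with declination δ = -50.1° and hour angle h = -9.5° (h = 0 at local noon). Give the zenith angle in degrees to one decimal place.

cos θ_z = sin φ sin δ + cos φ cos δ cos h = 0.263644 + 0.594120 = 0.857764.
θ_z = arccos(0.857764) = 30.9°.

θ_z = 30.9°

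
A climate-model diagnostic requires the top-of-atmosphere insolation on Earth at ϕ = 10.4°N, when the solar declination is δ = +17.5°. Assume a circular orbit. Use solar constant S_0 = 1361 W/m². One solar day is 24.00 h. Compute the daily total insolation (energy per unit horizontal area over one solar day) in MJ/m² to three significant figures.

38.4 MJ/m²

cos h₀ = −tan(+10.4°) tan(+17.500°) = -0.0579, h₀ = 1.6287 rad.
Bracket: h₀ sin ϕ sin δ + cos ϕ cos δ sin h₀ = 1.6287×0.18052×0.30071 + 0.98357×0.95372×0.99832 = 0.088413 + 0.936474 = 1.024887.
Q̄ = (S_0/π) × [bracket] = (1361/π) × 1.024887 = 444.00 W/m².
Daily total = Q̄ × 24.00 h × 3600 s/h = 444.00 × 24.00 × 3600 / 10⁶ = 38.36 MJ/m².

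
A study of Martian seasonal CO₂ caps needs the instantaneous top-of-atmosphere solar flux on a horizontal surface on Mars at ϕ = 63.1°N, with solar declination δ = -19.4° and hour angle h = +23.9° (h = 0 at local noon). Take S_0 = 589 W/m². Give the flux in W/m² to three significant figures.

cos θ_z = sin ϕ sin δ + cos ϕ cos δ cos h = -0.296220 + 0.390155 = 0.093935.
Flux = S_0 · cos θ_z = 589 × 0.093935 = 55.33 W/m².

55.3 W/m²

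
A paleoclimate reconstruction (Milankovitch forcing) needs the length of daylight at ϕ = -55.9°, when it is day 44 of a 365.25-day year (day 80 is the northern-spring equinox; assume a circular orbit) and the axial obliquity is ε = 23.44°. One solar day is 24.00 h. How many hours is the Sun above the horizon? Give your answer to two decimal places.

14.74 h

Solar longitude: L_s = 360° × (44 − 80)/365.25 = -35.483°, i.e. -35.483° + 360° = 324.517°.
sin δ = sin 23.44° × sin 324.517° = -0.23090, so δ = -13.350°.
cos h₀ = −tan ϕ · tan δ = −tan(-55.9°) × tan(-13.350°) = -0.3505, so h₀ = 1.9289 rad = 110.52°.
Daylight = 2h₀/(2π) × 24.00 h = (1.9289/π) × 24.00 = 14.74 h.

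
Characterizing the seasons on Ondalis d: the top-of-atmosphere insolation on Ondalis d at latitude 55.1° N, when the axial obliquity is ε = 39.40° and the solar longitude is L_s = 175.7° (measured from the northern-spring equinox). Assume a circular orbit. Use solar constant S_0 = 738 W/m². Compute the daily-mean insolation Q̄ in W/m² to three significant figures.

Q̄ ≈ 149 W/m²

Solar declination: sin δ = sin ε · sin L_s = sin 39.40° × sin 175.7° = 0.04759, so δ = +2.728°.
cos h₀ = −tan(+55.1°) tan(+2.728°) = -0.0683, h₀ = 1.6391 rad.
Bracket: h₀ sin ϕ sin δ + cos ϕ cos δ sin h₀ = 1.6391×0.82015×0.04759 + 0.57215×0.99887×0.99766 = 0.063976 + 0.570166 = 0.634142.
Q̄ = (S_0/π) × [bracket] = (738/π) × 0.634142 = 149.0 W/m².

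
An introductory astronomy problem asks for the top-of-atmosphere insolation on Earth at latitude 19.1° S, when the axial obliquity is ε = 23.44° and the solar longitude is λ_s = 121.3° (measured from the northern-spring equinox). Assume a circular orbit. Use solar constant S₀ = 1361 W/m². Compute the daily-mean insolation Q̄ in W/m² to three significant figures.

Solar declination: sin δ = sin ε · sin λ_s = sin 23.44° × sin 121.3° = 0.33989, so δ = +19.870°.
cos H₀ = −tan(-19.1°) tan(+19.870°) = 0.1251, H₀ = 1.4453 rad.
Bracket: H₀ sin φ sin δ + cos φ cos δ sin H₀ = 1.4453×-0.32722×0.33989 + 0.94495×0.94046×0.99214 = -0.160745 + 0.881703 = 0.720958.
Q̄ = (S₀/π) × [bracket] = (1361/π) × 0.720958 = 312.3 W/m².

Q̄ ≈ 312 W/m²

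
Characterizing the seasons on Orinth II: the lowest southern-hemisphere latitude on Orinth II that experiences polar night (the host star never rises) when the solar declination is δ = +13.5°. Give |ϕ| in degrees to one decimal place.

|ϕ| = 76.5°

Polar night requires cos h₀ = −tan ϕ tan δ ≥ 1, i.e. tan ϕ tan δ ≤ −1.
The boundary is |tan ϕ| · |tan δ| = 1, so |ϕ| = 90° − |δ| = 90° − 13.5° = 76.5° in the southern hemisphere.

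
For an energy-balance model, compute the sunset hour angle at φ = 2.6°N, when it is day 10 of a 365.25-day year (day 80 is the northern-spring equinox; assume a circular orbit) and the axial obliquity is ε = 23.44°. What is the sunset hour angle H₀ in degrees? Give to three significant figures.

Solar longitude: λ_s = 360° × (10 − 80)/365.25 = -68.994°, i.e. -68.994° + 360° = 291.006°.
sin δ = sin 23.44° × sin 291.006° = -0.37135, so δ = -21.799°.
cos H₀ = −tan φ · tan δ = −tan(+2.6°) × tan(-21.799°) = 0.0182, so H₀ = 1.5526 rad = 88.96°.

H₀ = 89.0°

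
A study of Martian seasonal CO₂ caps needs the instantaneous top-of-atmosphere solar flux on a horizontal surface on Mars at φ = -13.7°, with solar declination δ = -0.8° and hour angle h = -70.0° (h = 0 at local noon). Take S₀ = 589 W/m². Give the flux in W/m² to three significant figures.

198 W/m²

cos θ_z = sin φ sin δ + cos φ cos δ cos h = 0.003307 + 0.332257 = 0.335564.
Flux = S₀ · cos θ_z = 589 × 0.335564 = 197.6 W/m².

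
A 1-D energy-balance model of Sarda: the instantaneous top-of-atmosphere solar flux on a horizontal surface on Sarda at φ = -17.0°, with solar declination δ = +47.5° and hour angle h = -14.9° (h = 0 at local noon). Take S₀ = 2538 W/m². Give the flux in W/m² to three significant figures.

1.04e+03 W/m²

cos θ_z = sin φ sin δ + cos φ cos δ cos h = -0.215559 + 0.624347 = 0.408788.
Flux = S₀ · cos θ_z = 2538 × 0.408788 = 1038 W/m².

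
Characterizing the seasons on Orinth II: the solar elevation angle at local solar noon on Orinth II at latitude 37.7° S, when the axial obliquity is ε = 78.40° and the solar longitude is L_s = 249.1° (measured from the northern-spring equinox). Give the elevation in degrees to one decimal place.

61.5°

Solar declination: sin δ = sin ε · sin L_s = sin 78.40° × sin 249.1° = -0.91512, so δ = -66.223°.
At local noon the hour angle is zero, so the zenith angle equals |ϕ − δ| = |-37.7° − (-66.223°)| = 28.523°.
Elevation = 90° − 28.523° = 61.5°.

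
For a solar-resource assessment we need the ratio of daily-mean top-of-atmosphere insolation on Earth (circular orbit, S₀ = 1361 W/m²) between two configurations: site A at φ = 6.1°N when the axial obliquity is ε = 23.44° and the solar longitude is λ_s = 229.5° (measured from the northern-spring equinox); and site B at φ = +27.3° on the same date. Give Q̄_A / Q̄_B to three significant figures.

Q̄_A / Q̄_B ≈ 1.40

— Configuration A (φ=+6.1°):
Solar declination: sin δ = sin ε · sin λ_s = sin 23.44° × sin 229.5° = -0.30248, so δ = -17.607°.
cos H₀ = −tan(+6.1°) tan(-17.607°) = 0.0339, H₀ = 1.5369 rad.
Bracket: H₀ sin φ sin δ + cos φ cos δ sin H₀ = 1.5369×0.10626×-0.30248 + 0.99434×0.95316×0.99942 = -0.049398 + 0.947215 = 0.897817.
Q̄ = (S₀/π) × [bracket] = (1361/π) × 0.897817 = 388.95 W/m².
— Configuration B (φ=+27.3°):
cos H₀ = −tan(+27.3°) tan(-17.607°) = 0.1638, H₀ = 1.4063 rad.
Bracket: H₀ sin φ sin δ + cos φ cos δ sin H₀ = 1.4063×0.45865×-0.30248 + 0.88862×0.95316×0.98649 = -0.195099 + 0.835554 = 0.640455.
Q̄ = (S₀/π) × [bracket] = (1361/π) × 0.640455 = 277.46 W/m².
Ratio Q̄_A / Q̄_B = 388.95 / 277.46 = 1.402.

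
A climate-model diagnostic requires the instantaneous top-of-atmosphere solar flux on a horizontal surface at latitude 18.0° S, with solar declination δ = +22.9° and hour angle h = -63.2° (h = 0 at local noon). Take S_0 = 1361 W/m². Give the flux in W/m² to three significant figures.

374 W/m²

cos θ_z = sin ϕ sin δ + cos ϕ cos δ cos h = -0.120246 + 0.395014 = 0.274768.
Flux = S_0 · cos θ_z = 1361 × 0.274768 = 374.0 W/m².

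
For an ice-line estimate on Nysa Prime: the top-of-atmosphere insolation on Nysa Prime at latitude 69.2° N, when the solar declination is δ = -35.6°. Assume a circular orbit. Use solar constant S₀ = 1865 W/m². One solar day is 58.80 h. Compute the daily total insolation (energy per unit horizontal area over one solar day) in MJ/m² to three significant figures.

cos H₀ = −tan(+69.2°) tan(-35.600°) = 1.8847 ≥ 1 ⇒ polar night, H₀ = 0 and Q̄ = 0.
Daily total = Q̄ × 58.80 h × 3600 s/h = 0.00 MJ/m².

0.00 MJ/m²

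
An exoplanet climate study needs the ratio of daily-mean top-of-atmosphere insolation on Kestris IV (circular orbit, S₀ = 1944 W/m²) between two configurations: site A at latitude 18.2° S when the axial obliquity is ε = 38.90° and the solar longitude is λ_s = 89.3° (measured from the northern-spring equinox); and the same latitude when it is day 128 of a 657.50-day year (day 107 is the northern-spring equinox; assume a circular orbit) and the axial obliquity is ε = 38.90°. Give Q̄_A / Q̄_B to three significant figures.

Q̄_A / Q̄_B ≈ 0.519

— Configuration A (φ=-18.2°):
Solar declination: sin δ = sin ε · sin λ_s = sin 38.90° × sin 89.3° = 0.62792, so δ = +38.897°.
cos H₀ = −tan(-18.2°) tan(+38.897°) = 0.2653, H₀ = 1.3023 rad.
Bracket: H₀ sin φ sin δ + cos φ cos δ sin H₀ = 1.3023×-0.31233×0.62792 + 0.94997×0.77828×0.96418 = -0.255405 + 0.712859 = 0.457454.
Q̄ = (S₀/π) × [bracket] = (1944/π) × 0.457454 = 283.07 W/m².
— Configuration B (φ=-18.2°):
Solar longitude: λ_s = 360° × (128 − 107)/657.50 = 11.498°.
sin δ = sin 38.90° × sin 11.498° = 0.12518, so δ = +7.191°.
cos H₀ = −tan(-18.2°) tan(+7.191°) = 0.0415, H₀ = 1.5293 rad.
Bracket: H₀ sin φ sin δ + cos φ cos δ sin H₀ = 1.5293×-0.31233×0.12518 + 0.94997×0.99213×0.99914 = -0.059792 + 0.941683 = 0.881891.
Q̄ = (S₀/π) × [bracket] = (1944/π) × 0.881891 = 545.71 W/m².
Ratio Q̄_A / Q̄_B = 283.07 / 545.71 = 0.5187.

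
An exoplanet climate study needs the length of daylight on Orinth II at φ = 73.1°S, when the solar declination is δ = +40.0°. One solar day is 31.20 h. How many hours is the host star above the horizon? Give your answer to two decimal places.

cos H₀ = −tan φ · tan δ = 2.7618 ≥ 1, so the host star never rises (polar night) and H₀ = 0.
Daylight = 2H₀/(2π) × 31.20 h = (0.0000/π) × 31.20 = 0.00 h.

0.00 h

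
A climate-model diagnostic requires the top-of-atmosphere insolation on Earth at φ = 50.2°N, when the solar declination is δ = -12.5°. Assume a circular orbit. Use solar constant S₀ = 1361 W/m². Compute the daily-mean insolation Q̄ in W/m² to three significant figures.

Q̄ ≈ 167 W/m²

cos H₀ = −tan(+50.2°) tan(-12.500°) = 0.2661, H₀ = 1.3015 rad.
Bracket: H₀ sin φ sin δ + cos φ cos δ sin H₀ = 1.3015×0.76828×-0.21644 + 0.64011×0.97630×0.96395 = -0.216422 + 0.602410 = 0.385988.
Q̄ = (S₀/π) × [bracket] = (1361/π) × 0.385988 = 167.2 W/m².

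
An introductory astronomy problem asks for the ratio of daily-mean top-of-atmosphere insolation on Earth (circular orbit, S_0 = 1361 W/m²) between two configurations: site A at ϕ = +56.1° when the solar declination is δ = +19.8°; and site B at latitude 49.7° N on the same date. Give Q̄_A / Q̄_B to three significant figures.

Q̄_A / Q̄_B ≈ 0.975

— Configuration A (ϕ=+56.1°):
cos h₀ = −tan(+56.1°) tan(+19.800°) = -0.5358, h₀ = 2.1362 rad.
Bracket: h₀ sin ϕ sin δ + cos ϕ cos δ sin h₀ = 2.1362×0.83001×0.33874 + 0.55775×0.94088×0.84436 = 0.600609 + 0.443100 = 1.043709.
Q̄ = (S_0/π) × [bracket] = (1361/π) × 1.043709 = 452.16 W/m².
— Configuration B (ϕ=+49.7°):
cos h₀ = −tan(+49.7°) tan(+19.800°) = -0.4245, h₀ = 2.0092 rad.
Bracket: h₀ sin ϕ sin δ + cos ϕ cos δ sin h₀ = 2.0092×0.76267×0.33874 + 0.64679×0.94088×0.90542 = 0.519070 + 0.550995 = 1.070065.
Q̄ = (S_0/π) × [bracket] = (1361/π) × 1.070065 = 463.57 W/m².
Ratio Q̄_A / Q̄_B = 452.16 / 463.57 = 0.9754.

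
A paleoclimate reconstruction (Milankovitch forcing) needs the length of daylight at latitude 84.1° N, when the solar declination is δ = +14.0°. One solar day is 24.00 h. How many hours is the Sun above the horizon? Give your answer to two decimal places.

Sunrise equation: cos H₀ = −tan φ · tan δ = -2.4127 ≤ −1, so the Sun never sets (polar day) and H₀ = π.
Daylight = 2H₀/(2π) × 24.00 h = (3.1416/π) × 24.00 = 24.00 h.

24.00 h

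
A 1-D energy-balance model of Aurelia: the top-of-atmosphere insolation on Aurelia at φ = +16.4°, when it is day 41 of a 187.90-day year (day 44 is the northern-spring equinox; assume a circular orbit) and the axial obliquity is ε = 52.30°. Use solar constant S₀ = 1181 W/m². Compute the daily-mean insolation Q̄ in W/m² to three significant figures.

Q̄ ≈ 346 W/m²

Solar longitude: λ_s = 360° × (41 − 44)/187.90 = -5.748°, i.e. -5.748° + 360° = 354.252°.
sin δ = sin 52.30° × sin 354.252° = -0.07924, so δ = -4.545°.
cos H₀ = −tan(+16.4°) tan(-4.545°) = 0.0234, H₀ = 1.5474 rad.
Bracket: H₀ sin φ sin δ + cos φ cos δ sin H₀ = 1.5474×0.28234×-0.07924 + 0.95931×0.99686×0.99973 = -0.034619 + 0.956040 = 0.921421.
Q̄ = (S₀/π) × [bracket] = (1181/π) × 0.921421 = 346.4 W/m².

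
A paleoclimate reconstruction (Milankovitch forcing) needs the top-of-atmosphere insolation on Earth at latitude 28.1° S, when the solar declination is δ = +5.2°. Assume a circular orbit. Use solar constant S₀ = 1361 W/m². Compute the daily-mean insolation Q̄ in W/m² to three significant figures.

cos H₀ = −tan(-28.1°) tan(+5.200°) = 0.0486, H₀ = 1.5222 rad.
Bracket: H₀ sin φ sin δ + cos φ cos δ sin H₀ = 1.5222×-0.47101×0.09063 + 0.88213×0.99588×0.99882 = -0.064979 + 0.877459 = 0.812480.
Q̄ = (S₀/π) × [bracket] = (1361/π) × 0.812480 = 352.0 W/m².

Q̄ ≈ 352 W/m²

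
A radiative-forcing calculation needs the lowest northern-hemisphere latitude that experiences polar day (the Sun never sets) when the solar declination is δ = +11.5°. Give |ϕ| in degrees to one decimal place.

Polar day requires cos h₀ = −tan ϕ tan δ ≤ −1, i.e. tan ϕ tan δ ≥ 1.
The boundary is |tan ϕ| · |tan δ| = 1, so |ϕ| = 90° − |δ| = 90° − 11.5° = 78.5° in the northern hemisphere.

|ϕ| = 78.5°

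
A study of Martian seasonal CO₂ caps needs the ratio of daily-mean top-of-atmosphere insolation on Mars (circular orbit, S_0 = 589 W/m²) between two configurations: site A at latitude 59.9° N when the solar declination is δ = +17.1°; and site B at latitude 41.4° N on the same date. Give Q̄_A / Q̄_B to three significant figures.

— Configuration A (ϕ=+59.9°):
cos h₀ = −tan(+59.9°) tan(+17.100°) = -0.5307, h₀ = 2.1302 rad.
Bracket: h₀ sin ϕ sin δ + cos ϕ cos δ sin h₀ = 2.1302×0.86515×0.29404 + 0.50151×0.95579×0.84756 = 0.541899 + 0.406268 = 0.948167.
Q̄ = (S_0/π) × [bracket] = (589/π) × 0.948167 = 177.77 W/m².
— Configuration B (ϕ=+41.4°):
cos h₀ = −tan(+41.4°) tan(+17.100°) = -0.2712, h₀ = 1.8455 rad.
Bracket: h₀ sin ϕ sin δ + cos ϕ cos δ sin h₀ = 1.8455×0.66131×0.29404 + 0.75011×0.95579×0.96252 = 0.358860 + 0.690076 = 1.048936.
Q̄ = (S_0/π) × [bracket] = (589/π) × 1.048936 = 196.66 W/m².
Ratio Q̄_A / Q̄_B = 177.77 / 196.66 = 0.9039.

Q̄_A / Q̄_B ≈ 0.904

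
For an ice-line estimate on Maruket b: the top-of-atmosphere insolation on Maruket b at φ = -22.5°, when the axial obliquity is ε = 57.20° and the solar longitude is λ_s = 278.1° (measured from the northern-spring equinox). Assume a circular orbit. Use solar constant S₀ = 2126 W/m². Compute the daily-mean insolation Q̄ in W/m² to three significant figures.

Q̄ ≈ 755 W/m²

Solar declination: sin δ = sin ε · sin λ_s = sin 57.20° × sin 278.1° = -0.83218, so δ = -56.323°.
cos H₀ = −tan(-22.5°) tan(-56.323°) = -0.6216, H₀ = 2.2416 rad.
Bracket: H₀ sin φ sin δ + cos φ cos δ sin H₀ = 2.2416×-0.38268×-0.83218 + 0.92388×0.55450×0.78331 = 0.713857 + 0.401283 = 1.115140.
Q̄ = (S₀/π) × [bracket] = (2126/π) × 1.115140 = 754.6 W/m².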